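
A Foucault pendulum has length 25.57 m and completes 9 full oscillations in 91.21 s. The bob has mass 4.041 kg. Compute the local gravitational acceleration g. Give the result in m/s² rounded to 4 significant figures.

9.829 m/s²

T = 91.21/9 = 10.134 s.
From T = 2π√(L/g), g = 4π²L/T² = 4π² × 25.57/10.134² = 9.829 m/s².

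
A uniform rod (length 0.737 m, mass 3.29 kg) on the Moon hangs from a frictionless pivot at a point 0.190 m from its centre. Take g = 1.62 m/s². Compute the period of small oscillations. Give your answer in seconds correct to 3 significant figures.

For a physical pendulum T = 2π√(I/(mgd)), with d = 0.1900 m from pivot to centre of mass.
I_cm = mL²/12 = 3.29 × 0.737²/12 = 0.1489 kg·m²; I = I_cm + md² = 0.1489 + 3.29 × 0.1900² = 0.2677 kg·m².
T = 2π√(0.2677/(3.29 × 1.62 × 0.1900)) = 3.23 s.

3.23 s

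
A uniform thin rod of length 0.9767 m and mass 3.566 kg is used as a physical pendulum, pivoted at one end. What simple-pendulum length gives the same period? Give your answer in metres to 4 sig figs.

0.6511 m

The equivalent simple-pendulum length is L_eq = I/(md), where I is about the pivot and d = 0.48835 m.
I_cm = (1/12)mL² = 0.28348 kg·m², so I = I_cm + md² = 0.28348 + 0.85044 = 1.1339 kg·m².
L_eq = 1.1339/(3.566 × 0.48835) = 0.6511 m.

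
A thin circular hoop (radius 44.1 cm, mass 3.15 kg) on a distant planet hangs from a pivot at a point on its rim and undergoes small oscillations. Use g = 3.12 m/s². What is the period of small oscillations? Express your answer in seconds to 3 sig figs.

3.34 s

I_cm = mr² = 0.6126 kg·m². The pivot is at distance d = 0.441 m from the centre of mass.
By the parallel-axis theorem, I = I_cm + md² = 0.6126 + 0.6126 = 1.225 kg·m².
T = 2π√(I/(mgd)) = 2π√(1.225/(3.15 × 3.12 × 0.441)) = 3.34 s.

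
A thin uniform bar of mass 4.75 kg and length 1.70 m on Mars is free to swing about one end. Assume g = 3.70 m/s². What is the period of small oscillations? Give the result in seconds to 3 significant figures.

3.48 s

For a physical pendulum T = 2π√(I/(mgd)), with d = 0.8500 m from pivot to centre of mass.
I_cm = mL²/12 = 4.75 × 1.70²/12 = 1.144 kg·m²; I = I_cm + md² = 1.144 + 4.75 × 0.8500² = 4.576 kg·m².
T = 2π√(4.576/(4.75 × 3.70 × 0.8500)) = 3.48 s.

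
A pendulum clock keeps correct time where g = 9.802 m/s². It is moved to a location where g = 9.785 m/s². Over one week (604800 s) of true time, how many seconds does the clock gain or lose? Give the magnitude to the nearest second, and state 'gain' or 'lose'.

lose 525 s

The clock's period scales as T ∝ 1/√g, so T'/T = √(9.802/9.785) = 1.00087.
In 604800 s of true time the clock registers 604800/1.00087 = 604275.3 s, so it loses 525 s.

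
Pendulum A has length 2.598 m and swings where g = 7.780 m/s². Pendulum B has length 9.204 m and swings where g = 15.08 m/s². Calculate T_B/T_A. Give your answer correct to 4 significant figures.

1.352

T = 2π√(L/g), so T_B/T_A = √((L_B/g_B)/(L_A/g_A)) = √((9.204/15.08)/(2.598/7.780)) = 1.352.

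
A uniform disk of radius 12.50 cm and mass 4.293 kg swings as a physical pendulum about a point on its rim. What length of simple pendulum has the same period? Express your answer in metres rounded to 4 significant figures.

The equivalent simple-pendulum length is L_eq = I/(md), where I is about the pivot and d = 0.12500 m.
I_cm = ½mR² = 0.033539 kg·m², so I = I_cm + md² = 0.033539 + 0.067078 = 0.10062 kg·m².
L_eq = 0.10062/(4.293 × 0.12500) = 0.1875 m.

0.1875 m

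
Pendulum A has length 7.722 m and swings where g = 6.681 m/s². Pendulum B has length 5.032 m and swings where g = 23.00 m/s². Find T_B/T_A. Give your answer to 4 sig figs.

0.4351

T = 2π√(L/g), so T_B/T_A = √((L_B/g_B)/(L_A/g_A)) = √((5.032/23.00)/(7.722/6.681)) = 0.4351.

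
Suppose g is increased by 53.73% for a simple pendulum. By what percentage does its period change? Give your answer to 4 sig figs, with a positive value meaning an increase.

T ∝ 1/√g, so T'/T = 1/√(1.5373) = 0.80653.
Percentage change in T = (0.80653 − 1) × 100% = -19.35%.

-19.35%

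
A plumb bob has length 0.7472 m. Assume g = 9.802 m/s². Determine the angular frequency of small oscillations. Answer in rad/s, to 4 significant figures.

3.622 rad/s

ω = √(g/L) = √(9.802/0.7472) = 3.622 rad/s.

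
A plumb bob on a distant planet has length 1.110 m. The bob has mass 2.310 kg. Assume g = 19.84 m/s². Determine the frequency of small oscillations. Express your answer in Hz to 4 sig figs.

T = 2π√(L/g) = 2π√(1.110/19.84) = 1.4862 s, so f = 1/T = 0.6729 Hz.

0.6729 Hz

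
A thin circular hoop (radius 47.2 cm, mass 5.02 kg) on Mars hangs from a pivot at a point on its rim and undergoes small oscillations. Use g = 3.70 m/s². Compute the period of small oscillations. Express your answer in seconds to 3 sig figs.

3.17 s

I_cm = mr² = 1.118 kg·m². The pivot is at distance d = 0.472 m from the centre of mass.
By the parallel-axis theorem, I = I_cm + md² = 1.118 + 1.118 = 2.237 kg·m².
T = 2π√(I/(mgd)) = 2π√(2.237/(5.02 × 3.70 × 0.472)) = 3.17 s.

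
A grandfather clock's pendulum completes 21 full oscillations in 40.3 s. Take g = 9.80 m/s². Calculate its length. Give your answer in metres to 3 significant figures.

T = 40.3/21 = 1.919 s.
From T = 2π√(L/g), L = gT²/(4π²) = 9.80 × 1.919²/(4π²) = 0.914 m.

0.914 m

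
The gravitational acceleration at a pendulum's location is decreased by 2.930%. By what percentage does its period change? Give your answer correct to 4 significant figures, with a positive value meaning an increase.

1.498%

T ∝ 1/√g, so T'/T = 1/√(0.97070) = 1.0150.
Percentage change in T = (1.0150 − 1) × 100% = 1.498%.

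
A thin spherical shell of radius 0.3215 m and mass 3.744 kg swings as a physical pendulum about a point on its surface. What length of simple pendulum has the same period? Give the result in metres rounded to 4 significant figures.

The equivalent simple-pendulum length is L_eq = I/(md), where I is about the pivot and d = 0.32150 m.
I_cm = (2/3)mR² = 0.25799 kg·m², so I = I_cm + md² = 0.25799 + 0.38699 = 0.64498 kg·m².
L_eq = 0.64498/(3.744 × 0.32150) = 0.5358 m.

0.5358 m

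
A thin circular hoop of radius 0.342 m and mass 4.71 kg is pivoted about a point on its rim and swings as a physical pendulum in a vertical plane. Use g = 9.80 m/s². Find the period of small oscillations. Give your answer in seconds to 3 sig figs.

1.66 s

I_cm = mr² = 0.5509 kg·m². The pivot is at distance d = 0.342 m from the centre of mass.
By the parallel-axis theorem, I = I_cm + md² = 0.5509 + 0.5509 = 1.102 kg·m².
T = 2π√(I/(mgd)) = 2π√(1.102/(4.71 × 9.80 × 0.342)) = 1.66 s.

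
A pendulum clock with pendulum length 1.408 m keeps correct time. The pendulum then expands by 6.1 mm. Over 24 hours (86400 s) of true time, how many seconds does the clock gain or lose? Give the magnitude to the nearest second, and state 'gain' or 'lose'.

T ∝ √L, so T'/T = √(1.41410/1.408) = 1.00216.
In 86400 s of true time the clock registers 86400/1.00216 = 86213.4 s, so it loses 187 s.

lose 187 s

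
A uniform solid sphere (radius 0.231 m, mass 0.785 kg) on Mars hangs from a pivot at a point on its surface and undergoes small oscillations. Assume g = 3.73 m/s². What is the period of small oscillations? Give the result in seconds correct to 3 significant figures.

I_cm = (2/5)mr² = 0.01676 kg·m². The pivot is at distance d = 0.231 m from the centre of mass.
By the parallel-axis theorem, I = I_cm + md² = 0.01676 + 0.04189 = 0.05864 kg·m².
T = 2π√(I/(mgd)) = 2π√(0.05864/(0.785 × 3.73 × 0.231)) = 1.85 s.

1.85 s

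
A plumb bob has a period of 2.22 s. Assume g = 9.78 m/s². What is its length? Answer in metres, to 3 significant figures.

1.22 m

From T = 2π√(L/g), L = gT²/(4π²) = 9.78 × 2.220²/(4π²) = 1.22 m.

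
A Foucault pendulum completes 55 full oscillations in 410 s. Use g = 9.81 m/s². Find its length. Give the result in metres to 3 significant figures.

T = 410/55 = 7.455 s.
From T = 2π√(L/g), L = gT²/(4π²) = 9.81 × 7.455²/(4π²) = 13.8 m.

13.8 m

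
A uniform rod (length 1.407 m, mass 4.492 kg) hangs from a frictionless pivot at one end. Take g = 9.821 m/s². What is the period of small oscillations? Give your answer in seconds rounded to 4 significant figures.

1.942 s

For a physical pendulum T = 2π√(I/(mgd)), with d = 0.70350 m from pivot to centre of mass.
I_cm = mL²/12 = 4.492 × 1.407²/12 = 0.74105 kg·m²; I = I_cm + md² = 0.74105 + 4.492 × 0.70350² = 2.9642 kg·m².
T = 2π√(2.9642/(4.492 × 9.821 × 0.70350)) = 1.942 s.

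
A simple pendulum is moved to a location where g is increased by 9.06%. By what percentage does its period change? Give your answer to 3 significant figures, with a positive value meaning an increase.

-4.24%

T ∝ 1/√g, so T'/T = 1/√(1.091) = 0.9576.
Percentage change in T = (0.9576 − 1) × 100% = -4.24%.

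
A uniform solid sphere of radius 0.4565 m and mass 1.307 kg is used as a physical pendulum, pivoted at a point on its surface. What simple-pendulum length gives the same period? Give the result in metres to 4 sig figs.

The equivalent simple-pendulum length is L_eq = I/(md), where I is about the pivot and d = 0.45650 m.
I_cm = (2/5)mR² = 0.10895 kg·m², so I = I_cm + md² = 0.10895 + 0.27237 = 0.38132 kg·m².
L_eq = 0.38132/(1.307 × 0.45650) = 0.6391 m.

0.6391 m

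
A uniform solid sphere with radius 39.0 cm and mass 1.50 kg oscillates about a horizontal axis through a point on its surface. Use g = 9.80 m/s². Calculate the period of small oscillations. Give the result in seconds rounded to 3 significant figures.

I_cm = (2/5)mr² = 0.09126 kg·m². The pivot is at distance d = 0.390 m from the centre of mass.
By the parallel-axis theorem, I = I_cm + md² = 0.09126 + 0.2282 = 0.3194 kg·m².
T = 2π√(I/(mgd)) = 2π√(0.3194/(1.50 × 9.80 × 0.390)) = 1.48 s.

1.48 s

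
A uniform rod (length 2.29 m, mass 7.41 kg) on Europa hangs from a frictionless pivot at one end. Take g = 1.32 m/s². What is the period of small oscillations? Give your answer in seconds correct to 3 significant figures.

6.76 s

For a physical pendulum T = 2π√(I/(mgd)), with d = 1.145 m from pivot to centre of mass.
I_cm = mL²/12 = 7.41 × 2.29²/12 = 3.238 kg·m²; I = I_cm + md² = 3.238 + 7.41 × 1.145² = 12.95 kg·m².
T = 2π√(12.95/(7.41 × 1.32 × 1.145)) = 6.76 s.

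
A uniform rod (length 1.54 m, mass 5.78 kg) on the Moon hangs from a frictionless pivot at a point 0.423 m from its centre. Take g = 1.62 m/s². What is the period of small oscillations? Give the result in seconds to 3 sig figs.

For a physical pendulum T = 2π√(I/(mgd)), with d = 0.4230 m from pivot to centre of mass.
I_cm = mL²/12 = 5.78 × 1.54²/12 = 1.142 kg·m²; I = I_cm + md² = 1.142 + 5.78 × 0.4230² = 2.177 kg·m².
T = 2π√(2.177/(5.78 × 1.62 × 0.4230)) = 4.66 s.

4.66 s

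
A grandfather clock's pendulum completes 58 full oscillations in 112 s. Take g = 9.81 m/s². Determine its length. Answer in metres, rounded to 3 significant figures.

T = 112/58 = 1.931 s.
From T = 2π√(L/g), L = gT²/(4π²) = 9.81 × 1.931²/(4π²) = 0.927 m.

0.927 m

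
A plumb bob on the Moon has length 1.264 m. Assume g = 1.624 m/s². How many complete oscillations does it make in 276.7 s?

T = 2π√(L/g) = 2π√(1.264/1.624) = 5.5432 s.
Number of complete oscillations = ⌊276.7/5.5432⌋ = ⌊49.917⌋ = 49.

49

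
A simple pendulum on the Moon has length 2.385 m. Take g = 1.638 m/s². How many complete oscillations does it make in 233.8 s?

30

T = 2π√(L/g) = 2π√(2.385/1.638) = 7.5817 s.
Number of complete oscillations = ⌊233.8/7.5817⌋ = ⌊30.837⌋ = 30.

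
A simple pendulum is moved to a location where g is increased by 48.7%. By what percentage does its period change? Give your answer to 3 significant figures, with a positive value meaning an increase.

T ∝ 1/√g, so T'/T = 1/√(1.487) = 0.8201.
Percentage change in T = (0.8201 − 1) × 100% = -18.0%.

-18.0%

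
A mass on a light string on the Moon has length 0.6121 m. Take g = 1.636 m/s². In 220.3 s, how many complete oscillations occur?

57

T = 2π√(L/g) = 2π√(0.6121/1.636) = 3.8433 s.
Number of complete oscillations = ⌊220.3/3.8433⌋ = ⌊57.321⌋ = 57.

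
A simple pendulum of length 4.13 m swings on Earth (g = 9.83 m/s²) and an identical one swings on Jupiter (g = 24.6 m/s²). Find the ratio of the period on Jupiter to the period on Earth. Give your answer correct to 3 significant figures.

0.632

T ∝ 1/√g, so T₂/T₁ = √(g₁/g₂) = √(9.83/24.6) = 0.632.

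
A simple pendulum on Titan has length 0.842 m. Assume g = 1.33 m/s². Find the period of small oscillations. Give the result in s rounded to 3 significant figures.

T = 2π√(L/g) = 2π√(0.842/1.33) = 2π × 0.7957 = 5.00 s.

5.00 s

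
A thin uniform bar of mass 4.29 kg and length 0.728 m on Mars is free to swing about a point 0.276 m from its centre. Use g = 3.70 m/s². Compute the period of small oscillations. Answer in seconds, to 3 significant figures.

2.16 s

For a physical pendulum T = 2π√(I/(mgd)), with d = 0.2760 m from pivot to centre of mass.
I_cm = mL²/12 = 4.29 × 0.728²/12 = 0.1895 kg·m²; I = I_cm + md² = 0.1895 + 4.29 × 0.2760² = 0.5163 kg·m².
T = 2π√(0.5163/(4.29 × 3.70 × 0.2760)) = 2.16 s.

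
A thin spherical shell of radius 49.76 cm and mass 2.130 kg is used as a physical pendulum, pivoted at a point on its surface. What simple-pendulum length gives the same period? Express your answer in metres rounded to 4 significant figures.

0.8293 m

The equivalent simple-pendulum length is L_eq = I/(md), where I is about the pivot and d = 0.49760 m.
I_cm = (2/3)mR² = 0.35160 kg·m², so I = I_cm + md² = 0.35160 + 0.52740 = 0.87900 kg·m².
L_eq = 0.87900/(2.130 × 0.49760) = 0.8293 m.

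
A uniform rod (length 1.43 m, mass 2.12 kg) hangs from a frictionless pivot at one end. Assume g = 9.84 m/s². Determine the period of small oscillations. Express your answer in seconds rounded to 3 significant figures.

1.96 s

For a physical pendulum T = 2π√(I/(mgd)), with d = 0.7150 m from pivot to centre of mass.
I_cm = mL²/12 = 2.12 × 1.43²/12 = 0.3613 kg·m²; I = I_cm + md² = 0.3613 + 2.12 × 0.7150² = 1.445 kg·m².
T = 2π√(1.445/(2.12 × 9.84 × 0.7150)) = 1.96 s.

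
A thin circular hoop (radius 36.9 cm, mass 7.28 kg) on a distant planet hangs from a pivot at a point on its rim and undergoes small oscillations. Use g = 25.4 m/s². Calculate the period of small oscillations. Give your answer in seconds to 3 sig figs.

1.07 s

I_cm = mr² = 0.9913 kg·m². The pivot is at distance d = 0.369 m from the centre of mass.
By the parallel-axis theorem, I = I_cm + md² = 0.9913 + 0.9913 = 1.983 kg·m².
T = 2π√(I/(mgd)) = 2π√(1.983/(7.28 × 25.4 × 0.369)) = 1.07 s.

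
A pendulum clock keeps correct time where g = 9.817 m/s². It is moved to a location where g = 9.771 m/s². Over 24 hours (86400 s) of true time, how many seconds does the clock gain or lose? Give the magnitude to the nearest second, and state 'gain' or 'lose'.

lose 203 s

The clock's period scales as T ∝ 1/√g, so T'/T = √(9.817/9.771) = 1.00235.
In 86400 s of true time the clock registers 86400/1.00235 = 86197.3 s, so it loses 203 s.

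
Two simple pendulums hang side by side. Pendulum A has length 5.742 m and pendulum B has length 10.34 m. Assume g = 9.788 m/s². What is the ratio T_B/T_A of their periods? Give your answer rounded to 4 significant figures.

1.342

T ∝ √L, so T_B/T_A = √(L_B/L_A) = √(10.34/5.742) = 1.342.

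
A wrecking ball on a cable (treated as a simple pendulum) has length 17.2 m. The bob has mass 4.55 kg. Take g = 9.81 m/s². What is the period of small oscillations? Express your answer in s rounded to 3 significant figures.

T = 2π√(L/g) = 2π√(17.2/9.81) = 2π × 1.324 = 8.32 s.

8.32 s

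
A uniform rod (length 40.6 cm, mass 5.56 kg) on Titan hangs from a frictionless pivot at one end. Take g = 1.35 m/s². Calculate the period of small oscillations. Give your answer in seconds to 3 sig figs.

2.81 s

For a physical pendulum T = 2π√(I/(mgd)), with d = 0.2030 m from pivot to centre of mass.
I_cm = mL²/12 = 5.56 × 0.406²/12 = 0.07637 kg·m²; I = I_cm + md² = 0.07637 + 5.56 × 0.2030² = 0.3055 kg·m².
T = 2π√(0.3055/(5.56 × 1.35 × 0.2030)) = 2.81 s.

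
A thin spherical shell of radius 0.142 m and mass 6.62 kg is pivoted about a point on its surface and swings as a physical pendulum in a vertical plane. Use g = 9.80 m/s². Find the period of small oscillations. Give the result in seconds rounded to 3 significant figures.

0.976 s

I_cm = (2/3)mr² = 0.08899 kg·m². The pivot is at distance d = 0.142 m from the centre of mass.
By the parallel-axis theorem, I = I_cm + md² = 0.08899 + 0.1335 = 0.2225 kg·m².
T = 2π√(I/(mgd)) = 2π√(0.2225/(6.62 × 9.80 × 0.142)) = 0.976 s.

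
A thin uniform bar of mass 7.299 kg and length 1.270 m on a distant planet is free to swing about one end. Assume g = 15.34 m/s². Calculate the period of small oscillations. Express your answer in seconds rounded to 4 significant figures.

1.476 s

For a physical pendulum T = 2π√(I/(mgd)), with d = 0.63500 m from pivot to centre of mass.
I_cm = mL²/12 = 7.299 × 1.270²/12 = 0.98105 kg·m²; I = I_cm + md² = 0.98105 + 7.299 × 0.63500² = 3.9242 kg·m².
T = 2π√(3.9242/(7.299 × 15.34 × 0.63500)) = 1.476 s.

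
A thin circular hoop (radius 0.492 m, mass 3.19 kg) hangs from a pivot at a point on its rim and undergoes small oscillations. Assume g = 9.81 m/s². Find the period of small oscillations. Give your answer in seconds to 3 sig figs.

I_cm = mr² = 0.7722 kg·m². The pivot is at distance d = 0.492 m from the centre of mass.
By the parallel-axis theorem, I = I_cm + md² = 0.7722 + 0.7722 = 1.544 kg·m².
T = 2π√(I/(mgd)) = 2π√(1.544/(3.19 × 9.81 × 0.492)) = 1.99 s.

1.99 s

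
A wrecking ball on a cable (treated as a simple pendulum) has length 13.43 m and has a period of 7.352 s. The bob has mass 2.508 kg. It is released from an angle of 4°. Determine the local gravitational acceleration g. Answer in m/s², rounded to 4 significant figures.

9.809 m/s²

From T = 2π√(L/g), g = 4π²L/T² = 4π² × 13.43/7.3520² = 9.809 m/s².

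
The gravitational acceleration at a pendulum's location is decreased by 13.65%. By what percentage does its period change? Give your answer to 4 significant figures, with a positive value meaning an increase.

7.614%

T ∝ 1/√g, so T'/T = 1/√(0.86350) = 1.0761.
Percentage change in T = (1.0761 − 1) × 100% = 7.614%.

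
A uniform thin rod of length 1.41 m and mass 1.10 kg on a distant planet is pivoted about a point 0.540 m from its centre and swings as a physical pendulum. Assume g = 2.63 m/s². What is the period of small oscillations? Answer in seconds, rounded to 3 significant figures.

For a physical pendulum T = 2π√(I/(mgd)), with d = 0.5400 m from pivot to centre of mass.
I_cm = mL²/12 = 1.10 × 1.41²/12 = 0.1822 kg·m²; I = I_cm + md² = 0.1822 + 1.10 × 0.5400² = 0.5030 kg·m².
T = 2π√(0.5030/(1.10 × 2.63 × 0.5400)) = 3.57 s.

3.57 s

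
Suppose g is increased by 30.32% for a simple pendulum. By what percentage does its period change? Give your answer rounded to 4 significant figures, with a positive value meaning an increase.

T ∝ 1/√g, so T'/T = 1/√(1.3032) = 0.87598.
Percentage change in T = (0.87598 − 1) × 100% = -12.40%.

-12.40%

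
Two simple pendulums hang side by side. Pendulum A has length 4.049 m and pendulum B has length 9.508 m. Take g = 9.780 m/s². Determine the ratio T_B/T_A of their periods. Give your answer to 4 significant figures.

T ∝ √L, so T_B/T_A = √(L_B/L_A) = √(9.508/4.049) = 1.532.

1.532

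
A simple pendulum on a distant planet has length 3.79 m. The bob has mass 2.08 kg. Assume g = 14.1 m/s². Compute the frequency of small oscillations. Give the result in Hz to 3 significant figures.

0.307 Hz

T = 2π√(L/g) = 2π√(3.79/14.1) = 3.258 s, so f = 1/T = 0.307 Hz.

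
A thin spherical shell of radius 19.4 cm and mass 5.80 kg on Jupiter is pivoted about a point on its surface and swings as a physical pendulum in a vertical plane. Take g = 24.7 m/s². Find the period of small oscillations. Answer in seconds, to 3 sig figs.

0.719 s

I_cm = (2/3)mr² = 0.1455 kg·m². The pivot is at distance d = 0.194 m from the centre of mass.
By the parallel-axis theorem, I = I_cm + md² = 0.1455 + 0.2183 = 0.3638 kg·m².
T = 2π√(I/(mgd)) = 2π√(0.3638/(5.80 × 24.7 × 0.194)) = 0.719 s.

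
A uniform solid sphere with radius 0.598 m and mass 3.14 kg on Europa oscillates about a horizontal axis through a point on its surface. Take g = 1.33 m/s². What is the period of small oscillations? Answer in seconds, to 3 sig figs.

4.99 s

I_cm = (2/5)mr² = 0.4492 kg·m². The pivot is at distance d = 0.598 m from the centre of mass.
By the parallel-axis theorem, I = I_cm + md² = 0.4492 + 1.123 = 1.572 kg·m².
T = 2π√(I/(mgd)) = 2π√(1.572/(3.14 × 1.33 × 0.598)) = 4.99 s.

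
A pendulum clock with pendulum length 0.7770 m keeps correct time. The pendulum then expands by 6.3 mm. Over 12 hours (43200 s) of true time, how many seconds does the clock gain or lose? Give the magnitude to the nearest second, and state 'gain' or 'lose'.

T ∝ √L, so T'/T = √(0.78330/0.7770) = 1.00405.
In 43200 s of true time the clock registers 43200/1.00405 = 43025.9 s, so it loses 174 s.

lose 174 s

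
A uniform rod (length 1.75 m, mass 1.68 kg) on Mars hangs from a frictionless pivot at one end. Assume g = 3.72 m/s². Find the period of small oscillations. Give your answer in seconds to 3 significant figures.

For a physical pendulum T = 2π√(I/(mgd)), with d = 0.8750 m from pivot to centre of mass.
I_cm = mL²/12 = 1.68 × 1.75²/12 = 0.4287 kg·m²; I = I_cm + md² = 0.4287 + 1.68 × 0.8750² = 1.715 kg·m².
T = 2π√(1.715/(1.68 × 3.72 × 0.8750)) = 3.52 s.

3.52 s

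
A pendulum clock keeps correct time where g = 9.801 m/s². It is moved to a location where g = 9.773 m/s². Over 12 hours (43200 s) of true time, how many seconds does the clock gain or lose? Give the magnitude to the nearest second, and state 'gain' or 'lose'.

The clock's period scales as T ∝ 1/√g, so T'/T = √(9.801/9.773) = 1.00143.
In 43200 s of true time the clock registers 43200/1.00143 = 43138.2 s, so it loses 62 s.

lose 62 s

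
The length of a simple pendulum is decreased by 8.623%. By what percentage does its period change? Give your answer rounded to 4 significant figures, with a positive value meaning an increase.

T ∝ √L, so T'/T = √(0.91377) = 0.95591.
Percentage change in T = (0.95591 − 1) × 100% = -4.409%.

-4.409%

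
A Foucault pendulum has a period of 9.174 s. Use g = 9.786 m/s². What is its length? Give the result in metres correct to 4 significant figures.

20.86 m

From T = 2π√(L/g), L = gT²/(4π²) = 9.786 × 9.1740²/(4π²) = 20.86 m.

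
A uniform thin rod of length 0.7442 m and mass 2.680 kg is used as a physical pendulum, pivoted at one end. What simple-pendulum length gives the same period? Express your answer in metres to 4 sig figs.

0.4961 m

The equivalent simple-pendulum length is L_eq = I/(md), where I is about the pivot and d = 0.37210 m.
I_cm = (1/12)mL² = 0.12369 kg·m², so I = I_cm + md² = 0.12369 + 0.37107 = 0.49476 kg·m².
L_eq = 0.49476/(2.680 × 0.37210) = 0.4961 m.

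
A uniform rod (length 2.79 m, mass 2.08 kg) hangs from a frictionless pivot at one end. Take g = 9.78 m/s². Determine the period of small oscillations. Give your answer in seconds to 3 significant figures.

For a physical pendulum T = 2π√(I/(mgd)), with d = 1.395 m from pivot to centre of mass.
I_cm = mL²/12 = 2.08 × 2.79²/12 = 1.349 kg·m²; I = I_cm + md² = 1.349 + 2.08 × 1.395² = 5.397 kg·m².
T = 2π√(5.397/(2.08 × 9.78 × 1.395)) = 2.74 s.

2.74 s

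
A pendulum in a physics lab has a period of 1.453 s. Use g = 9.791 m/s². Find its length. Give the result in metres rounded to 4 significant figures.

From T = 2π√(L/g), L = gT²/(4π²) = 9.791 × 1.4530²/(4π²) = 0.5236 m.

0.5236 m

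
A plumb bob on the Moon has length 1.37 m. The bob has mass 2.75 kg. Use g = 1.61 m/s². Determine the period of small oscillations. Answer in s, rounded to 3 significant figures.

T = 2π√(L/g) = 2π√(1.37/1.61) = 2π × 0.9225 = 5.80 s.

5.80 s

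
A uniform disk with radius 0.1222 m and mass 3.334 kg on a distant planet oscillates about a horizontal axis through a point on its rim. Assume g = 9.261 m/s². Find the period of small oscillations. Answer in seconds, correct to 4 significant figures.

0.8840 s

I_cm = ½mr² = 0.024893 kg·m². The pivot is at distance d = 0.1222 m from the centre of mass.
By the parallel-axis theorem, I = I_cm + md² = 0.024893 + 0.049786 = 0.074679 kg·m².
T = 2π√(I/(mgd)) = 2π√(0.074679/(3.334 × 9.261 × 0.1222)) = 0.8840 s.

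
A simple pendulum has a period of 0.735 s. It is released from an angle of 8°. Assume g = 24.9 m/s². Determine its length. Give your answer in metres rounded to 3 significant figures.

0.341 m

From T = 2π√(L/g), L = gT²/(4π²) = 24.9 × 0.7350²/(4π²) = 0.341 m.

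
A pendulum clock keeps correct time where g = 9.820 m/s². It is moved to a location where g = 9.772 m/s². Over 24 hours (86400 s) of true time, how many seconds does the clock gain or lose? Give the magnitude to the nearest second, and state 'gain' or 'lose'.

The clock's period scales as T ∝ 1/√g, so T'/T = √(9.820/9.772) = 1.00245.
In 86400 s of true time the clock registers 86400/1.00245 = 86188.6 s, so it loses 211 s.

lose 211 s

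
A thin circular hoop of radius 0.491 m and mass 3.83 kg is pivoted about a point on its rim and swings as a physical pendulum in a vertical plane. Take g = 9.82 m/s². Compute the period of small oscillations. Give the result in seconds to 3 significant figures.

I_cm = mr² = 0.9233 kg·m². The pivot is at distance d = 0.491 m from the centre of mass.
By the parallel-axis theorem, I = I_cm + md² = 0.9233 + 0.9233 = 1.847 kg·m².
T = 2π√(I/(mgd)) = 2π√(1.847/(3.83 × 9.82 × 0.491)) = 1.99 s.

1.99 s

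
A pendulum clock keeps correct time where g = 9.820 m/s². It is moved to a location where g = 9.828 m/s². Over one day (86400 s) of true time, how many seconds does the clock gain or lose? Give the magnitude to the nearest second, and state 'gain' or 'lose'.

The clock's period scales as T ∝ 1/√g, so T'/T = √(9.820/9.828) = 0.999593.
In 86400 s of true time the clock registers 86400/0.999593 = 86435.2 s, so it gains 35 s.

gain 35 s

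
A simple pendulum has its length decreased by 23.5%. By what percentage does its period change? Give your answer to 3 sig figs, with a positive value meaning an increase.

-12.5%

T ∝ √L, so T'/T = √(0.7650) = 0.8746.
Percentage change in T = (0.8746 − 1) × 100% = -12.5%.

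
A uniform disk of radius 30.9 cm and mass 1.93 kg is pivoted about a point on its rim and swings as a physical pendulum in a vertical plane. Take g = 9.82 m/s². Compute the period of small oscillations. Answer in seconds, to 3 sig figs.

1.37 s

I_cm = ½mr² = 0.09214 kg·m². The pivot is at distance d = 0.309 m from the centre of mass.
By the parallel-axis theorem, I = I_cm + md² = 0.09214 + 0.1843 = 0.2764 kg·m².
T = 2π√(I/(mgd)) = 2π√(0.2764/(1.93 × 9.82 × 0.309)) = 1.37 s.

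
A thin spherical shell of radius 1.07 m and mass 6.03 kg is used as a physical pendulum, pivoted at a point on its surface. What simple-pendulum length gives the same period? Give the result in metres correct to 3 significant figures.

1.78 m

The equivalent simple-pendulum length is L_eq = I/(md), where I is about the pivot and d = 1.070 m.
I_cm = (2/3)mR² = 4.602 kg·m², so I = I_cm + md² = 4.602 + 6.904 = 11.51 kg·m².
L_eq = 11.51/(6.03 × 1.070) = 1.78 m.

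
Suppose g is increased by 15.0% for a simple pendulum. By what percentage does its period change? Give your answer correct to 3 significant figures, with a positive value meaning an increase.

T ∝ 1/√g, so T'/T = 1/√(1.150) = 0.9325.
Percentage change in T = (0.9325 − 1) × 100% = -6.75%.

-6.75%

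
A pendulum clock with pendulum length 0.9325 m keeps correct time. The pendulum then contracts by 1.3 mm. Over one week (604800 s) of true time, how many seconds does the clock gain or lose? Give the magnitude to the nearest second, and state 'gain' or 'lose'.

gain 422 s

T ∝ √L, so T'/T = √(0.93120/0.9325) = 0.999303.
In 604800 s of true time the clock registers 604800/0.999303 = 605222.0 s, so it gains 422 s.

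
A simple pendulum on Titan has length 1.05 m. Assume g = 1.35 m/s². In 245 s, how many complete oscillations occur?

T = 2π√(L/g) = 2π√(1.05/1.35) = 5.541 s.
Number of complete oscillations = ⌊245/5.541⌋ = ⌊44.21⌋ = 44.

44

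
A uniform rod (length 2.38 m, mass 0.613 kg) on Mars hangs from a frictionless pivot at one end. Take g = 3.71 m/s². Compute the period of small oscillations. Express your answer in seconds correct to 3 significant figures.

For a physical pendulum T = 2π√(I/(mgd)), with d = 1.190 m from pivot to centre of mass.
I_cm = mL²/12 = 0.613 × 2.38²/12 = 0.2894 kg·m²; I = I_cm + md² = 0.2894 + 0.613 × 1.190² = 1.157 kg·m².
T = 2π√(1.157/(0.613 × 3.71 × 1.190)) = 4.11 s.

4.11 s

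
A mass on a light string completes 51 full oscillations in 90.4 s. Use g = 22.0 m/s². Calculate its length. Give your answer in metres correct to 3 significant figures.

T = 90.4/51 = 1.773 s.
From T = 2π√(L/g), L = gT²/(4π²) = 22.0 × 1.773²/(4π²) = 1.75 m.

1.75 m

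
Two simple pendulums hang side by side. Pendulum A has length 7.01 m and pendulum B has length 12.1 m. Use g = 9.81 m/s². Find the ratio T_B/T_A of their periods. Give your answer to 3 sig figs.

T ∝ √L, so T_B/T_A = √(L_B/L_A) = √(12.1/7.01) = 1.31.

1.31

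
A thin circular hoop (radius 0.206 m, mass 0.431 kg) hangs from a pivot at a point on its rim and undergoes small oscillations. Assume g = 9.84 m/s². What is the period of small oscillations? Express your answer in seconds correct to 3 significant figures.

1.29 s

I_cm = mr² = 0.01829 kg·m². The pivot is at distance d = 0.206 m from the centre of mass.
By the parallel-axis theorem, I = I_cm + md² = 0.01829 + 0.01829 = 0.03658 kg·m².
T = 2π√(I/(mgd)) = 2π√(0.03658/(0.431 × 9.84 × 0.206)) = 1.29 s.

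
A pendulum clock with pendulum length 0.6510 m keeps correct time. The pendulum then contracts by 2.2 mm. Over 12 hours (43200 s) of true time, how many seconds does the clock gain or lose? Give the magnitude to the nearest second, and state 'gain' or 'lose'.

gain 73 s

T ∝ √L, so T'/T = √(0.64880/0.6510) = 0.998309.
In 43200 s of true time the clock registers 43200/0.998309 = 43273.2 s, so it gains 73 s.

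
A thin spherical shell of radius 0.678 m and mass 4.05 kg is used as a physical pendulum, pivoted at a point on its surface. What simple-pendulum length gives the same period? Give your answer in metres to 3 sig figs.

The equivalent simple-pendulum length is L_eq = I/(md), where I is about the pivot and d = 0.6780 m.
I_cm = (2/3)mR² = 1.241 kg·m², so I = I_cm + md² = 1.241 + 1.862 = 3.103 kg·m².
L_eq = 3.103/(4.05 × 0.6780) = 1.13 m.

1.13 m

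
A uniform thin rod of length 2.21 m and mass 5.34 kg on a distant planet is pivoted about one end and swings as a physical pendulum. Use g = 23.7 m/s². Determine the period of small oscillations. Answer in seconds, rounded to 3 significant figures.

For a physical pendulum T = 2π√(I/(mgd)), with d = 1.105 m from pivot to centre of mass.
I_cm = mL²/12 = 5.34 × 2.21²/12 = 2.173 kg·m²; I = I_cm + md² = 2.173 + 5.34 × 1.105² = 8.694 kg·m².
T = 2π√(8.694/(5.34 × 23.7 × 1.105)) = 1.57 s.

1.57 s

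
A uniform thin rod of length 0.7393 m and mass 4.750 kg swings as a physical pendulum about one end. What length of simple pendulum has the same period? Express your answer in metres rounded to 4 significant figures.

0.4929 m

The equivalent simple-pendulum length is L_eq = I/(md), where I is about the pivot and d = 0.36965 m.
I_cm = (1/12)mL² = 0.21635 kg·m², so I = I_cm + md² = 0.21635 + 0.64905 = 0.86539 kg·m².
L_eq = 0.86539/(4.750 × 0.36965) = 0.4929 m.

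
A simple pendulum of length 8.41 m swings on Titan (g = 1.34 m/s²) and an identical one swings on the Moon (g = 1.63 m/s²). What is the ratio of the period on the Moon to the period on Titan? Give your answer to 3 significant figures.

0.907

T ∝ 1/√g, so T₂/T₁ = √(g₁/g₂) = √(1.34/1.63) = 0.907.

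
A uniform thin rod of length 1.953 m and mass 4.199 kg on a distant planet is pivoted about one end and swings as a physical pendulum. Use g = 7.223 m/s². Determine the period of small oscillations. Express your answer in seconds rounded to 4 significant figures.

2.668 s

For a physical pendulum T = 2π√(I/(mgd)), with d = 0.97650 m from pivot to centre of mass.
I_cm = mL²/12 = 4.199 × 1.953²/12 = 1.3347 kg·m²; I = I_cm + md² = 1.3347 + 4.199 × 0.97650² = 5.3386 kg·m².
T = 2π√(5.3386/(4.199 × 7.223 × 0.97650)) = 2.668 s.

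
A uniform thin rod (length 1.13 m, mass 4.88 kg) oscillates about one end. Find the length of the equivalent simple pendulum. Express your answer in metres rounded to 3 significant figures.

0.753 m

The equivalent simple-pendulum length is L_eq = I/(md), where I is about the pivot and d = 0.5650 m.
I_cm = (1/12)mL² = 0.5193 kg·m², so I = I_cm + md² = 0.5193 + 1.558 = 2.077 kg·m².
L_eq = 2.077/(4.88 × 0.5650) = 0.753 m.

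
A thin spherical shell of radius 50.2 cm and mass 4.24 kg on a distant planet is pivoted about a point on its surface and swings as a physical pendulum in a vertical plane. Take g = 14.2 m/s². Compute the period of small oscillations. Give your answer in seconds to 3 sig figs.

I_cm = (2/3)mr² = 0.7123 kg·m². The pivot is at distance d = 0.502 m from the centre of mass.
By the parallel-axis theorem, I = I_cm + md² = 0.7123 + 1.068 = 1.781 kg·m².
T = 2π√(I/(mgd)) = 2π√(1.781/(4.24 × 14.2 × 0.502)) = 1.53 s.

1.53 s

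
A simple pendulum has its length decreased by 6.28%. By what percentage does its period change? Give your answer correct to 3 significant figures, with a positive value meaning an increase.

T ∝ √L, so T'/T = √(0.9372) = 0.9681.
Percentage change in T = (0.9681 − 1) × 100% = -3.19%.

-3.19%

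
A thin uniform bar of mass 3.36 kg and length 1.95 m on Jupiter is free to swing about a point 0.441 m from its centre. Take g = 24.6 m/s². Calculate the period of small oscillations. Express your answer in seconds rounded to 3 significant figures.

For a physical pendulum T = 2π√(I/(mgd)), with d = 0.4410 m from pivot to centre of mass.
I_cm = mL²/12 = 3.36 × 1.95²/12 = 1.065 kg·m²; I = I_cm + md² = 1.065 + 3.36 × 0.4410² = 1.718 kg·m².
T = 2π√(1.718/(3.36 × 24.6 × 0.4410)) = 1.36 s.

1.36 s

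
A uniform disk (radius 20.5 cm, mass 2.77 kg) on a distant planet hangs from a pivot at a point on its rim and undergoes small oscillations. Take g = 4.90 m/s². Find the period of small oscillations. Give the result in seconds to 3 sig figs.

I_cm = ½mr² = 0.05820 kg·m². The pivot is at distance d = 0.205 m from the centre of mass.
By the parallel-axis theorem, I = I_cm + md² = 0.05820 + 0.1164 = 0.1746 kg·m².
T = 2π√(I/(mgd)) = 2π√(0.1746/(2.77 × 4.90 × 0.205)) = 1.57 s.

1.57 s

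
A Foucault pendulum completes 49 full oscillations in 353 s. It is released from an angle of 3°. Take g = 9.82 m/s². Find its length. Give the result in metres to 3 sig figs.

T = 353/49 = 7.204 s.
From T = 2π√(L/g), L = gT²/(4π²) = 9.82 × 7.204²/(4π²) = 12.9 m.

12.9 m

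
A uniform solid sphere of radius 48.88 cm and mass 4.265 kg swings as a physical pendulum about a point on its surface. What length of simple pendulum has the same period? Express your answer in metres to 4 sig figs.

0.6843 m

The equivalent simple-pendulum length is L_eq = I/(md), where I is about the pivot and d = 0.48880 m.
I_cm = (2/5)mR² = 0.40761 kg·m², so I = I_cm + md² = 0.40761 + 1.0190 = 1.4266 kg·m².
L_eq = 1.4266/(4.265 × 0.48880) = 0.6843 m.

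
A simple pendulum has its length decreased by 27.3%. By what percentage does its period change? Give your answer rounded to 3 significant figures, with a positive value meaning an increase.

-14.7%

T ∝ √L, so T'/T = √(0.7270) = 0.8526.
Percentage change in T = (0.8526 − 1) × 100% = -14.7%.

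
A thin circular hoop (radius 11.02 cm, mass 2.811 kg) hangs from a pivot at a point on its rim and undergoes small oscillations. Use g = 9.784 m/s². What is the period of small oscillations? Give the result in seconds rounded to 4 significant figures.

I_cm = mr² = 0.034137 kg·m². The pivot is at distance d = 0.1102 m from the centre of mass.
By the parallel-axis theorem, I = I_cm + md² = 0.034137 + 0.034137 = 0.068274 kg·m².
T = 2π√(I/(mgd)) = 2π√(0.068274/(2.811 × 9.784 × 0.1102)) = 0.9430 s.

0.9430 s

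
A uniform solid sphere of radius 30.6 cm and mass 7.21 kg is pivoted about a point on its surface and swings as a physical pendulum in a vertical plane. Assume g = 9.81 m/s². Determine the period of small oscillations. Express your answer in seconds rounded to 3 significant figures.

1.31 s

I_cm = (2/5)mr² = 0.2700 kg·m². The pivot is at distance d = 0.306 m from the centre of mass.
By the parallel-axis theorem, I = I_cm + md² = 0.2700 + 0.6751 = 0.9452 kg·m².
T = 2π√(I/(mgd)) = 2π√(0.9452/(7.21 × 9.81 × 0.306)) = 1.31 s.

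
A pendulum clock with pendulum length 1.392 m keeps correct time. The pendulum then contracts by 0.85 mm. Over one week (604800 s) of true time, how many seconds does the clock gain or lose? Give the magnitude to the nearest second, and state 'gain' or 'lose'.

T ∝ √L, so T'/T = √(1.39115/1.392) = 0.999695.
In 604800 s of true time the clock registers 604800/0.999695 = 604984.7 s, so it gains 185 s.

gain 185 s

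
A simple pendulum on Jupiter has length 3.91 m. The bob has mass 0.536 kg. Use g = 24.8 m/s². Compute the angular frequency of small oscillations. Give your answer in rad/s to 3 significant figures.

2.52 rad/s

ω = √(g/L) = √(24.8/3.91) = 2.52 rad/s.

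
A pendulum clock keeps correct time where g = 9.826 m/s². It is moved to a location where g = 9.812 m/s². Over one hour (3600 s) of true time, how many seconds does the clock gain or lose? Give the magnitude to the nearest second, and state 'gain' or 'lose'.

The clock's period scales as T ∝ 1/√g, so T'/T = √(9.826/9.812) = 1.00071.
In 3600 s of true time the clock registers 3600/1.00071 = 3597.4 s, so it loses 3 s.

lose 3 s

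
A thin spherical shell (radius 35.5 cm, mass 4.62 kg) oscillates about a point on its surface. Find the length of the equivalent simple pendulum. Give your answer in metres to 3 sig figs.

0.592 m

The equivalent simple-pendulum length is L_eq = I/(md), where I is about the pivot and d = 0.3550 m.
I_cm = (2/3)mR² = 0.3882 kg·m², so I = I_cm + md² = 0.3882 + 0.5822 = 0.9704 kg·m².
L_eq = 0.9704/(4.62 × 0.3550) = 0.592 m.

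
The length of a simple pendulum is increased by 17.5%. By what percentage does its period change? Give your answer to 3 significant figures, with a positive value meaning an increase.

T ∝ √L, so T'/T = √(1.175) = 1.084.
Percentage change in T = (1.084 − 1) × 100% = 8.40%.

8.40%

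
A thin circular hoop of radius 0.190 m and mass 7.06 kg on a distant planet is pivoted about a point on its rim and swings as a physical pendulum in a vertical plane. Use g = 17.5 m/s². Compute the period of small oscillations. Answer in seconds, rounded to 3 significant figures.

0.926 s

I_cm = mr² = 0.2549 kg·m². The pivot is at distance d = 0.190 m from the centre of mass.
By the parallel-axis theorem, I = I_cm + md² = 0.2549 + 0.2549 = 0.5097 kg·m².
T = 2π√(I/(mgd)) = 2π√(0.5097/(7.06 × 17.5 × 0.190)) = 0.926 s.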